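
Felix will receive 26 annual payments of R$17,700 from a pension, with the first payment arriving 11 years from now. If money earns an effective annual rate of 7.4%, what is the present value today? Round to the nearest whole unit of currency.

R$98,833

Value one period before first payment (t=10): 17700 × [1 − (1+0.074)^(−26)] / 0.074 = 17700 × 11.401693 = 201,809.9695
PV₀ = 201,809.9695 / (1+0.074)^10 = 201,809.9695 / 2.041939 = 98,832.5050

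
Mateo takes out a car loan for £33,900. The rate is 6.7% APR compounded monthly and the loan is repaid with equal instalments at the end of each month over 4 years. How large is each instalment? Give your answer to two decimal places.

Periodic rate i = 0.067/12 = 0.00558333; n = 4 × 12 = 48 periods.
Annuity-PV factor = 42.003913; PMT = 33900 / 42.003913 = 807.0677

£807.07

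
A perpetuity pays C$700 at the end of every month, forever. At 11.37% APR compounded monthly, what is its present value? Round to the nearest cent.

Periodic rate i = 0.1137/12 = 0.009475.
PV = C/r = 700/0.009475 = 73,878.6280

C$73,878.63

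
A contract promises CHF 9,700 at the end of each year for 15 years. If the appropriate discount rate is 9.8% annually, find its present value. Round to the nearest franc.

PV = PMT · [1 − (1+i)^(−n)] / i = 9700 · 7.693705 = 74,628.9419

CHF 74,629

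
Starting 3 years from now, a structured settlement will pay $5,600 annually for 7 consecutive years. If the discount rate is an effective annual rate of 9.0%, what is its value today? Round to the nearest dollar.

Value one period before first payment (t=2): 5600 × [1 − (1+0.09)^(−7)] / 0.09 = 5600 × 5.032953 = 28,184.5359
PV₀ = 28,184.5359 / (1+0.09)^2 = 28,184.5359 / 1.188100 = 23,722.3600

$23,722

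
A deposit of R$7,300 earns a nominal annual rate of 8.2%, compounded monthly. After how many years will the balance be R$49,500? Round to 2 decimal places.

23.42 years

Periodic rate i = 0.082/12 = 0.00683333.
n = ln(49500/7300) / ln(1+0.00683333) = ln(6.78082) / 0.006810 = 281.0679 months
= 281.0679/12 years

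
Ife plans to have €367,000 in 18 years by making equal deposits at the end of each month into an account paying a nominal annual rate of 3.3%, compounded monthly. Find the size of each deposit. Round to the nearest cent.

€1,246.38

With 12 periods per year: i = 0.00275, n = 216.
PMT = 367000 / ( [(1+0.00275)^216 − 1] / 0.00275 ) = 367000 / 294.451933 = 1,246.3834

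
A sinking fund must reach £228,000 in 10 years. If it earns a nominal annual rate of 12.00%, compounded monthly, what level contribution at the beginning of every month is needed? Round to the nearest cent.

£981.32

With 12 periods per year: i = 0.01, n = 120.
PMT = 228000 / ( [(1+0.01)^120 − 1] / 0.01 × (1+i) ) = 228000 / 232.339076 = 981.3244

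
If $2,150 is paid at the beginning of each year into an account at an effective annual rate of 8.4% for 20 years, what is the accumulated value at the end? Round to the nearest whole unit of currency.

$111,498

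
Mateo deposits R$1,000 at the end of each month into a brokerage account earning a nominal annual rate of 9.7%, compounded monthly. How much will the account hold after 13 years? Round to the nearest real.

R$310,652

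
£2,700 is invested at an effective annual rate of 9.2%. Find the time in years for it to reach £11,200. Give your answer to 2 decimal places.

16.16 years

(1+i)^n = 11200/2700 = 4.14815, so n = ln 4.14815 / ln 1.092 = 16.1646 years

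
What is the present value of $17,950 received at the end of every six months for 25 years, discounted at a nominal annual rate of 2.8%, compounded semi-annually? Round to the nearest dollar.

$642,351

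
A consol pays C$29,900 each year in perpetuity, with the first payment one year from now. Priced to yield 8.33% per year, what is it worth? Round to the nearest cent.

PV = PMT / i = 29900 / 0.0833 = 358,943.5774

C$358,943.58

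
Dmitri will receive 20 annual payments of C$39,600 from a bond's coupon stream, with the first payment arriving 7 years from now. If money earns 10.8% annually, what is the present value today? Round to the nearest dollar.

Value one period before first payment (t=6): 39600 × [1 − (1+0.108)^(−20)] / 0.108 = 39600 × 8.068618 = 319,517.2610
Discount back 6 years: 319,517.2610 × (1+0.108)^(−6) = 319,517.2610 × 0.540457 = 172,685.4562

C$172,685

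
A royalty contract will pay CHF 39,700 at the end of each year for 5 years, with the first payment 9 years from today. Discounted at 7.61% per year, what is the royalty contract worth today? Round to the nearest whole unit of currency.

Value one period before first payment (t=8): 39700 × [1 − (1+0.0761)^(−5)] / 0.0761 = 39700 × 4.034090 = 160,153.3694
Discount back 8 years: 160,153.3694 × (1+0.0761)^(−8) = 160,153.3694 × 0.556133 = 89,066.6317

CHF 89,067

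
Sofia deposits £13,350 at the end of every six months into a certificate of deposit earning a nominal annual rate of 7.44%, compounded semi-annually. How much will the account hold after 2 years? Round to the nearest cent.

With 2 periods per year: i = 0.0372, n = 4.
FV = PMT · [(1+i)^n − 1] / i = 13350 · 4.228787 = 56,454.3043

£56,454.30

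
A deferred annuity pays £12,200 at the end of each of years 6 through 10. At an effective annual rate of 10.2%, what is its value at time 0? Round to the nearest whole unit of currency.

PV at t=5 (ordinary 5-year annuity): 12200 × a(5|0.102) = 12200 × 3.771498 = 46,012.2709
PV₀ = 46,012.2709 / (1+0.102)^5 = 46,012.2709 / 1.625204 = 28,311.6836

£28,312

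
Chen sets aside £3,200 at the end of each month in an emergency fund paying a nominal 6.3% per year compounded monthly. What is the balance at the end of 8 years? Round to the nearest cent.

With 12 periods per year: i = 0.00525, n = 96.
FV = 3200 × [(1+0.00525)^96 − 1] / 0.00525 = 3200 × 124.409226 = 398,109.5225

£398,109.52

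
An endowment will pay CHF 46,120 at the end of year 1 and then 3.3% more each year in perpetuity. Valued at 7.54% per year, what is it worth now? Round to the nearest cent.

CHF 1,087,735.85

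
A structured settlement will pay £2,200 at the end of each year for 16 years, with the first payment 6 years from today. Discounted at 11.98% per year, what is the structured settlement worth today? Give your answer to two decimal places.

£8,723.36

PV at t=5 (ordinary 16-year annuity): 2200 × a(16|0.1198) = 2200 × 6.981733 = 15,359.8118
PV₀ = 15,359.8118 / (1+0.1198)^5 = 15,359.8118 / 1.760769 = 8,723.3556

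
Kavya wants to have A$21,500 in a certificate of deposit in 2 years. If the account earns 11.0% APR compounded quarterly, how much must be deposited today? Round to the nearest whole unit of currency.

A$17,305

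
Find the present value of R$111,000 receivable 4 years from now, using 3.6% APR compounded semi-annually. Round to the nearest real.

R$96,237

With 2 periods per year: i = 0.018, n = 8.
PV = 111,000 / (1 + 0.018)^8 = 111,000 / 1.153406 = 96,236.7072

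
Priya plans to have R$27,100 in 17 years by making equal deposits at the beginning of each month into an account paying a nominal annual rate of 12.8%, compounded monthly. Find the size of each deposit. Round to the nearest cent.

R$37.10

i = 0.128/12 = 0.0106667 per month; n = 17·12 = 204.
PMT = 27100 / ( [(1+0.0106667)^204 − 1] / 0.0106667 × (1+i) ) = 27100 / 730.526418 = 37.0965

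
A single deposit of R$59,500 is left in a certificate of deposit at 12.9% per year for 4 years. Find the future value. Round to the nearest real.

59,500 × (1+0.129)^4 = 59,500 × 1.624710 = 96,670.2259

R$96,670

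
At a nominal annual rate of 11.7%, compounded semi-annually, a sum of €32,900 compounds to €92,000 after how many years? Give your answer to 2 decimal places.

9.04 years

Periodic rate i = 0.117/2 = 0.0585.
(1+i)^n = 92000/32900 = 2.79635, so n = ln 2.79635 / ln 1.0585 = 18.0873 half-years
= 18.0873/2 years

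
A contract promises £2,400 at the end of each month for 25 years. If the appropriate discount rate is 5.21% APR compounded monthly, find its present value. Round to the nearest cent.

£402,084.02

Periodic rate i = 0.0521/12 = 0.00434167; n = 25 × 12 = 300 periods.
Annuity factor a(300|0.00434167) = 167.535008; PV = 2400 × 167.535008 = 402,084.0189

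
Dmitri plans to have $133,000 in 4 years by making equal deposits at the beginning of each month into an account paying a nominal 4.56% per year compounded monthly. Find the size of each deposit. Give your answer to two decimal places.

i = 0.0456/12 = 0.0038 per month; n = 4·12 = 48.
PMT = 133000 / ( [(1+0.0038)^48 − 1] / 0.0038 × (1+i) ) = 133000 / 52.746878 = 2,521.4763

$2,521.48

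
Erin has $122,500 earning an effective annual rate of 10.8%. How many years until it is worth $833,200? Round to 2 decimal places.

18.69 years

(1+i)^n = 833200/122500 = 6.80163, so n = ln 6.80163 / ln 1.108 = 18.6937 years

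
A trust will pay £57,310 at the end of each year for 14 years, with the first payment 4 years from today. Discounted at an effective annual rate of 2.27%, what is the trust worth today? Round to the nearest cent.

PV at t=3 (ordinary 14-year annuity): 57310 × a(14|0.0227) = 57310 × 11.879345 = 680,805.2518
Discount back 3 years: 680,805.2518 × (1+0.0227)^(−3) = 680,805.2518 × 0.934879 = 636,470.2805

£636,470.28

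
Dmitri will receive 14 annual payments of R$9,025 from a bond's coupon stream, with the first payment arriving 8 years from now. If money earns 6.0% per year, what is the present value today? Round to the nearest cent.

R$55,789.80

PV at t=7 (ordinary 14-year annuity): 9025 × a(14|0.06) = 9025 × 9.294984 = 83,887.2299
Discount back 7 years: 83,887.2299 × (1+0.06)^(−7) = 83,887.2299 × 0.665057 = 55,789.7990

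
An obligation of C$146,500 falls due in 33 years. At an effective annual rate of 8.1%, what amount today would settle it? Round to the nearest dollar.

PV = FV·(1+i)^(−n) = 146,500 × 0.076516 = 11,209.5899

C$11,210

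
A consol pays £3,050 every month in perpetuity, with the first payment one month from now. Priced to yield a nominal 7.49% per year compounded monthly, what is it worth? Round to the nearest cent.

£488,651.54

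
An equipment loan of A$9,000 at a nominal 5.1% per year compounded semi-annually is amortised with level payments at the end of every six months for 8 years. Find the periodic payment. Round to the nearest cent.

A$692.08

Periodic rate i = 0.051/2 = 0.0255; n = 8 × 2 = 16 periods.
Annuity-PV factor = 13.004349; PMT = 9000 / 13.004349 = 692.0762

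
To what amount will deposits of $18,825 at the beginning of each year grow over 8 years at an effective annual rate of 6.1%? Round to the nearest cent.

$198,396.32

FV = PMT · [(1+i)^n − 1] / i × (1+i) = 18825 · 10.538981 = 198,396.3175
(Beginning-of-period payments → annuity-due factor ×(1+i).)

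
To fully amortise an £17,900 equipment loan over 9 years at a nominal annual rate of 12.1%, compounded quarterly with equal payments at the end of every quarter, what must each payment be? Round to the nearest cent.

Periodic rate i = 0.121/4 = 0.03025; n = 9 × 4 = 36 periods.
Annuity-PV factor = 21.751039; PMT = 17900 / 21.751039 = 822.9492

£822.95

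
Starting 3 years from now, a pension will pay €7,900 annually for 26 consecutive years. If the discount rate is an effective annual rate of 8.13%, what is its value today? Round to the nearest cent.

€72,217.87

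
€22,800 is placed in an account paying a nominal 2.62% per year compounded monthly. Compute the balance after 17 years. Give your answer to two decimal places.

i = 0.0262/12 = 0.00218333 per month; n = 17·12 = 204.
22,800 × (1+0.00218333)^204 = 22,800 × 1.560357 = 35,576.1338

€35,576.13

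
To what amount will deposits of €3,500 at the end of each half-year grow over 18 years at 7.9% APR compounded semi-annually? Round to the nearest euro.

€268,791

i = 0.079/2 = 0.0395 per half-year; n = 18·2 = 36.
FV = 3500 × [(1+0.0395)^36 − 1] / 0.0395 = 3500 × 76.797400 = 268,790.9012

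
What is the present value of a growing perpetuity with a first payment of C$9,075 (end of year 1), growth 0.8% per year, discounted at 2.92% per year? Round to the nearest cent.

PV = D₁/(r − g) = 9075/(0.0292 − 0.008) = 428,066.0377

C$428,066.04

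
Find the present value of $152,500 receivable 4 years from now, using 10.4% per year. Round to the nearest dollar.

$102,658

Discount factor = (1+0.104)^(−4) = 0.673168; PV = 152,500 × 0.673168 = 102,658.1775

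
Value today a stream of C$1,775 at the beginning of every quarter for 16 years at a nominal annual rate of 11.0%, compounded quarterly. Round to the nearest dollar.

C$54,636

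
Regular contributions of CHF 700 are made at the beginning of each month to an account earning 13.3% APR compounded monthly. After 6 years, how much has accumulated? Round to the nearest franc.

CHF 77,355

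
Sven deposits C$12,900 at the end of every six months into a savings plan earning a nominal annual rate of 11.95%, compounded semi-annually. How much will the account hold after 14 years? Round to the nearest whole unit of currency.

C$880,447

Periodic rate i = 0.1195/2 = 0.05975; n = 14 × 2 = 28 periods.
FV = PMT · [(1+i)^n − 1] / i = 12900 · 68.251674 = 880,446.5976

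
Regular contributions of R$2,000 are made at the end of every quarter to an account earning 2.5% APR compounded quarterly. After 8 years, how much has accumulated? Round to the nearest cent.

i = 0.025/4 = 0.00625 per quarter; n = 8·4 = 32.
FV = 2000 × [(1+0.00625)^32 − 1] / 0.00625 = 2000 × 35.302845 = 70,605.6908

R$70,605.69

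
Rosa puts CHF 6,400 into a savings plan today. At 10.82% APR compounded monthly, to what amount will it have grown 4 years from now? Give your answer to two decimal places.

i = 0.1082/12 = 0.00901667 per month; n = 4·12 = 48.
FV = PV·(1+i)^n = 6,400 × 1.538581 = 9,846.9172

CHF 9,846.92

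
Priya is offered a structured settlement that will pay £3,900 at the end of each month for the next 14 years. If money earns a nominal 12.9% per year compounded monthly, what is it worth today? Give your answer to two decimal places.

i = 0.129/12 = 0.01075 per month; n = 14·12 = 168.
PV = 3900 × [1 − (1+0.01075)^(−168)] / 0.01075 = 3900 × 77.590569 = 302,603.2202

£302,603.22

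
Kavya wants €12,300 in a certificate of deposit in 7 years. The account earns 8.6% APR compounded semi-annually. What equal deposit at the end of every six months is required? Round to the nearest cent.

€658.71

Periodic rate i = 0.086/2 = 0.043; n = 7 × 2 = 14 periods.
PMT = 12300 / ( [(1+0.043)^14 − 1] / 0.043 ) = 12300 / 18.672931 = 658.7075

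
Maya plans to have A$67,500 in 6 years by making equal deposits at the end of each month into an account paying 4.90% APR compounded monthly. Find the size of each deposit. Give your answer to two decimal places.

A$808.33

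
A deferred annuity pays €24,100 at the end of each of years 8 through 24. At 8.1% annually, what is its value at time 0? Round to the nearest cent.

€126,595.61

PV at t=7 (ordinary 17-year annuity): 24100 × a(17|0.081) = 24100 × 9.061112 = 218,372.7888
Discount back 7 years: 218,372.7888 × (1+0.081)^(−7) = 218,372.7888 × 0.579722 = 126,595.6150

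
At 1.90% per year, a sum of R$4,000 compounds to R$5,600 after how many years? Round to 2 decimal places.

17.88 years

(1+i)^n = 5600/4000 = 1.40000, so n = ln 1.40000 / ln 1.019 = 17.8768 years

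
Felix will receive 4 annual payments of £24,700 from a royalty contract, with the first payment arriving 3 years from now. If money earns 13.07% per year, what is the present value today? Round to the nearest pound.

£57,383

PV at t=2 (ordinary 4-year annuity): 24700 × a(4|0.1307) = 24700 × 2.970150 = 73,362.7134
PV₀ = 73,362.7134 / (1+0.1307)^2 = 73,362.7134 / 1.278482 = 57,382.6501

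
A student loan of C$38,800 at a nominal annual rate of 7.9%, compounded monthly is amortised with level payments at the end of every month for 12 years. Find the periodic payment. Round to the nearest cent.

C$417.87

i = 0.079/12 = 0.00658333 per month; n = 12·12 = 144.
Annuity-PV factor = 92.852489; PMT = 38800 / 92.852489 = 417.8671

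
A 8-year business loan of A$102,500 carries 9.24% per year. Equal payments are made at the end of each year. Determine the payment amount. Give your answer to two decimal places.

A$18,684.64

PMT = 102500 / ( [1 − (1+0.0924)^(−8)] / 0.0924 ) = 102500 / 5.485790 = 18,684.6385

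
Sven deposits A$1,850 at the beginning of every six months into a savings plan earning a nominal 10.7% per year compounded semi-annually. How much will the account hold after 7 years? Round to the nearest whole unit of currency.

With 2 periods per year: i = 0.0535, n = 14.
Accumulation factor s(14|0.0535) × (1+i) = 21.155802; FV = 1850 × 21.155802 = 39,138.2332
Payments are at the start of each period, so multiply by (1+i).

A$39,138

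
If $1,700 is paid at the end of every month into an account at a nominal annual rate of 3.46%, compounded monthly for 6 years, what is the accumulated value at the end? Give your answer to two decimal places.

$135,815.18

Periodic rate i = 0.0346/12 = 0.00288333; n = 6 × 12 = 72 periods.
Accumulation factor s(72|0.00288333) = 79.891284; FV = 1700 × 79.891284 = 135,815.1825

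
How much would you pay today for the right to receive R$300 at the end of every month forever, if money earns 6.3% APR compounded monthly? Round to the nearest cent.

R$57,142.86

Periodic rate i = 0.063/12 = 0.00525.
PV = C/r = 300/0.00525 = 57,142.8571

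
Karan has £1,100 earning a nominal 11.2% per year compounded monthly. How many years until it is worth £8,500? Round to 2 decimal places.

Periodic rate i = 0.112/12 = 0.00933333.
n = ln(8500/1100) / ln(1+0.00933333) = ln(7.72727) / 0.009290 = 220.1018 months
= 220.1018/12 years

18.34 years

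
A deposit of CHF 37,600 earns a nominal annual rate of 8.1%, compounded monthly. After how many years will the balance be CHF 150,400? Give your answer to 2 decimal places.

17.17 years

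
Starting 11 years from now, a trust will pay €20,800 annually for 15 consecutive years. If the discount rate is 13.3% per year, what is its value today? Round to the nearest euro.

€37,972

PV at t=10 (ordinary 15-year annuity): 20800 × a(15|0.133) = 20800 × 6.363484 = 132,360.4642
Discount back 10 years: 132,360.4642 × (1+0.133)^(−10) = 132,360.4642 × 0.286880 = 37,971.6250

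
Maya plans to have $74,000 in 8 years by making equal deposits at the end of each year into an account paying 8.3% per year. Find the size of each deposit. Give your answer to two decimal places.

PMT = 74000 / ( [(1+0.083)^8 − 1] / 0.083 ) = 74000 / 10.752580 = 6,882.0694

$6,882.07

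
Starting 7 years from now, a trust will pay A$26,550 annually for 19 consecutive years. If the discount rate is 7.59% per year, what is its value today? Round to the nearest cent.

PV at t=6 (ordinary 19-year annuity): 26550 × a(19|0.0759) = 26550 × 9.893583 = 262,674.6200
PV₀ = 262,674.6200 / (1+0.0759)^6 = 262,674.6200 / 1.551070 = 169,350.5719

A$169,350.57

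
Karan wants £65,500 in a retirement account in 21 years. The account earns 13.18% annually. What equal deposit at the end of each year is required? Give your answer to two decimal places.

PMT = 65500 / ( [(1+0.1318)^21 − 1] / 0.1318 ) = 65500 / 94.565028 = 692.6451

£692.65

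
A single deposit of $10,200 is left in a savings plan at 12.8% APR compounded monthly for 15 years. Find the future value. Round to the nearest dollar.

$68,870

Periodic rate i = 0.128/12 = 0.0106667; n = 15 × 12 = 180 periods.
10,200 × (1+0.0106667)^180 = 10,200 × 6.751956 = 68,869.9512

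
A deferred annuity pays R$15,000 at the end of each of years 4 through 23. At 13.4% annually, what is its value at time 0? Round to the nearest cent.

Value one period before first payment (t=3): 15000 × [1 − (1+0.134)^(−20)] / 0.134 = 15000 × 6.859247 = 102,888.6982
PV₀ = 102,888.6982 / (1+0.134)^3 = 102,888.6982 / 1.458274 = 70,555.1157

R$70,555.12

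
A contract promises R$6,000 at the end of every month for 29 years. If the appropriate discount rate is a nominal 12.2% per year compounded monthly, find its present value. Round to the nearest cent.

With 12 periods per year: i = 0.0101667, n = 348.
Annuity factor a(348|0.0101667) = 95.449632; PV = 6000 × 95.449632 = 572,697.7933

R$572,697.79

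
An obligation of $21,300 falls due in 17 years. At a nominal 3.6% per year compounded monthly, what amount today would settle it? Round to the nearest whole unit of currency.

Periodic rate i = 0.036/12 = 0.003; n = 17 × 12 = 204 periods.
PV = FV·(1+i)^(−n) = 21,300 × 0.542762 = 11,560.8367

$11,561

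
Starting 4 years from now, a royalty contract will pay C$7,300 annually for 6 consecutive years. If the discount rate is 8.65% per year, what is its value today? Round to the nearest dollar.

C$25,801

Value one period before first payment (t=3): 7300 × [1 − (1+0.0865)^(−6)] / 0.0865 = 7300 × 4.533118 = 33,091.7638
Discount back 3 years: 33,091.7638 × (1+0.0865)^(−3) = 33,091.7638 × 0.779670 = 25,800.6545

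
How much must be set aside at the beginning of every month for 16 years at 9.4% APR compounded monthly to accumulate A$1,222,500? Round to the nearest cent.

A$2,735.63

Periodic rate i = 0.094/12 = 0.00783333; n = 16 × 12 = 192 periods.
FV-annuity factor × (1+i) = 446.881084; PMT = 1.2225e+06 / 446.881084 = 2,735.6271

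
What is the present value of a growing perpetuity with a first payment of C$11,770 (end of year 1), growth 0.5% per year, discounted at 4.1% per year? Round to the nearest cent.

C$326,944.44

PV = D₁/(r − g) = 11770/(0.041 − 0.005) = 326,944.4444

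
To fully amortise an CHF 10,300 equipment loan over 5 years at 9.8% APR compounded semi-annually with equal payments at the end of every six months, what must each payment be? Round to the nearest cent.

With 2 periods per year: i = 0.049, n = 10.
Annuity-PV factor = 7.759372; PMT = 10300 / 7.759372 = 1,327.4271

CHF 1,327.43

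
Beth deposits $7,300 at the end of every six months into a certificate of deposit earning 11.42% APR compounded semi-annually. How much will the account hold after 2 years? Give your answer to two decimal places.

Periodic rate i = 0.1142/2 = 0.0571; n = 2 × 2 = 4 periods.
FV = 7300 × [(1+0.0571)^4 − 1] / 0.0571 = 7300 × 4.355828 = 31,797.5430

$31,797.54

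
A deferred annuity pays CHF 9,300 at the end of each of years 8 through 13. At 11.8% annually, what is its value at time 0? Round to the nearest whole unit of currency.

CHF 17,613

Value one period before first payment (t=7): 9300 × [1 − (1+0.118)^(−6)] / 0.118 = 9300 × 4.134802 = 38,453.6558
Discount back 7 years: 38,453.6558 × (1+0.118)^(−7) = 38,453.6558 × 0.458044 = 17,613.4735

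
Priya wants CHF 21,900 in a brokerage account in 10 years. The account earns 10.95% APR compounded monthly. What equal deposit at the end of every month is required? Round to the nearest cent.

i = 0.1095/12 = 0.009125 per month; n = 10·12 = 120.
PMT = 21900 / ( [(1+0.009125)^120 − 1] / 0.009125 ) = 21900 / 216.369966 = 101.2155

CHF 101.22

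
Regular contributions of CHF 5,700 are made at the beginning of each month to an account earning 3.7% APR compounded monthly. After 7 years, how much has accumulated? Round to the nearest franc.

With 12 periods per year: i = 0.00308333, n = 84.
FV = PMT · [(1+i)^n − 1] / i × (1+i) = 5700 · 96.008945 = 547,250.9837
Payments are at the start of each period, so multiply by (1+i).

CHF 547,251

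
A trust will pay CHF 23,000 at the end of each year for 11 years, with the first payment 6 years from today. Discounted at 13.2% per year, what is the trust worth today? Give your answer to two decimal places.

CHF 69,772.46

PV at t=5 (ordinary 11-year annuity): 23000 × a(11|0.132) = 23000 × 5.638821 = 129,692.8857
Discount back 5 years: 129,692.8857 × (1+0.132)^(−5) = 129,692.8857 × 0.537982 = 69,772.4574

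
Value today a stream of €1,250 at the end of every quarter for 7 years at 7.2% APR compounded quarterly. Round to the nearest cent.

€27,303.94

i = 0.072/4 = 0.018 per quarter; n = 7·4 = 28.
PV = PMT · [1 − (1+i)^(−n)] / i = 1250 · 21.843152 = 27,303.9406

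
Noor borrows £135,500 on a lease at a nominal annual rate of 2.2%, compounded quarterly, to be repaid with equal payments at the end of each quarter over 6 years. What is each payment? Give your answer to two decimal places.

i = 0.022/4 = 0.0055 per quarter; n = 6·4 = 24.
PMT = 135500 / ( [1 − (1+0.0055)^(−24)] / 0.0055 ) = 135500 / 22.425818 = 6,042.1431

£6,042.14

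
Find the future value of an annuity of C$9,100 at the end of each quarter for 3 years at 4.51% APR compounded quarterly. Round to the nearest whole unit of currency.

With 4 periods per year: i = 0.011275, n = 12.
FV = PMT · [(1+i)^n − 1] / i = 9100 · 12.772840 = 116,232.8450

C$116,233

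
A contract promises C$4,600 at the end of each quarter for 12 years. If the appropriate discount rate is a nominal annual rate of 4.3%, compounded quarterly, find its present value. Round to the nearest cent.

C$171,783.51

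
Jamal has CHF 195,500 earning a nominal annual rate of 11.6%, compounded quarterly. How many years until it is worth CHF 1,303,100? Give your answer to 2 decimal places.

Periodic rate i = 0.116/4 = 0.029.
(1+i)^n = 1.3031e+06/195500 = 6.66547, so n = ln 6.66547 / ln 1.029 = 66.3557 quarters
= 66.3557/4 years

16.59 years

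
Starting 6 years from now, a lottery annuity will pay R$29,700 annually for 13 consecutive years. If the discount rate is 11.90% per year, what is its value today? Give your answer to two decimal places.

R$109,270.91

Value one period before first payment (t=5): 29700 × [1 − (1+0.119)^(−13)] / 0.119 = 29700 × 6.455034 = 191,714.5114
Discount back 5 years: 191,714.5114 × (1+0.119)^(−5) = 191,714.5114 × 0.569967 = 109,270.9086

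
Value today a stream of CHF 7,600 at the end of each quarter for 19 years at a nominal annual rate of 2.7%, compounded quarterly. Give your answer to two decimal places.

Periodic rate i = 0.027/4 = 0.00675; n = 19 × 4 = 76 periods.
PV = PMT · [1 − (1+i)^(−n)] / i = 7600 · 59.299317 = 450,674.8106

CHF 450,674.81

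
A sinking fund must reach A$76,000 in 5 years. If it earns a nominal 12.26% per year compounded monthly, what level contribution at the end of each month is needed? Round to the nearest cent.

With 12 periods per year: i = 0.0102167, n = 60.
PMT = 76000 / ( [(1+0.0102167)^60 − 1] / 0.0102167 ) = 76000 / 82.240964 = 924.1137

A$924.11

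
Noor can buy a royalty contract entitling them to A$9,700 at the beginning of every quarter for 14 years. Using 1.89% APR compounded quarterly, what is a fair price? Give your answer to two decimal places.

A$478,543.43

i = 0.0189/4 = 0.004725 per quarter; n = 14·4 = 56.
Annuity factor a(56|0.004725) × (1+i) = 49.334374; PV = 9700 × 49.334374 = 478,543.4305
Payments are at the start of each period, so multiply by (1+i).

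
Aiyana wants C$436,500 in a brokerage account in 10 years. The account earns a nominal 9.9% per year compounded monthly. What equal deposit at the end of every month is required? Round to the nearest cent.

With 12 periods per year: i = 0.00825, n = 120.
PMT = 436500 / ( [(1+0.00825)^120 − 1] / 0.00825 ) = 436500 / 203.675925 = 2,143.1104

C$2,143.11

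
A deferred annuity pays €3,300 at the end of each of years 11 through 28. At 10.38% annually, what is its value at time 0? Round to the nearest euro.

€9,840

Value one period before first payment (t=10): 3300 × [1 − (1+0.1038)^(−18)] / 0.1038 = 3300 × 8.005457 = 26,418.0076
PV₀ = 26,418.0076 / (1+0.1038)^10 = 26,418.0076 / 2.684750 = 9,840.0241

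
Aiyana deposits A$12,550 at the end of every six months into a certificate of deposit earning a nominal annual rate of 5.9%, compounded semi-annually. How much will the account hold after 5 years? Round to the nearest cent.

A$143,540.84

i = 0.059/2 = 0.0295 per half-year; n = 5·2 = 10.
Accumulation factor s(10|0.0295) = 11.437517; FV = 12550 × 11.437517 = 143,540.8361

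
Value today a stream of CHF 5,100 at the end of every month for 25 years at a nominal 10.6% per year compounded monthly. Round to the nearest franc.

i = 0.106/12 = 0.00883333 per month; n = 25·12 = 300.
PV = 5100 × [1 − (1+0.00883333)^(−300)] / 0.00883333 = 5100 × 105.115688 = 536,090.0082

CHF 536,090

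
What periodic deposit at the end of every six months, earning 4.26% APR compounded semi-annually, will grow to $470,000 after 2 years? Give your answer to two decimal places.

Periodic rate i = 0.0426/2 = 0.0213; n = 2 × 2 = 4 periods.
PMT = 470000 / ( [(1+0.0213)^4 − 1] / 0.0213 ) = 470000 / 4.129624 = 113,811.8027

$113,811.80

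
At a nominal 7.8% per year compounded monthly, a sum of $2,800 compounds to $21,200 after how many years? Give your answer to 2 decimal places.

26.04 years

Periodic rate i = 0.078/12 = 0.0065.
(1+i)^n = 21200/2800 = 7.57143, so n = ln 7.57143 / ln 1.0065 = 312.4544 months
= 312.4544/12 years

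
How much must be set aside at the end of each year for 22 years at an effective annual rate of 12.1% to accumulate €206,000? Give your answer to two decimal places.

€2,198.01

PMT = 206000 / ( [(1+0.121)^22 − 1] / 0.121 ) = 206000 / 93.720961 = 2,198.0142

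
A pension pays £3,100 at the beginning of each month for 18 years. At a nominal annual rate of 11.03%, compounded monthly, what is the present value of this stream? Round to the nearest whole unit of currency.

£293,196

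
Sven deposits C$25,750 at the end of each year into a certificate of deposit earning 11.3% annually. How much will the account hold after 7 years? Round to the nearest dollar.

C$254,255

FV = PMT · [(1+i)^n − 1] / i = 25750 · 9.873971 = 254,254.7646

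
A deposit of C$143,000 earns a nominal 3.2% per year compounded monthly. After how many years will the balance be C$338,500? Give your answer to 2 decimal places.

Periodic rate i = 0.032/12 = 0.00266667.
n = ln(338500/143000) / ln(1+0.00266667) = ln(2.36713) / 0.002663 = 323.5604 months
= 323.5604/12 years

26.96 years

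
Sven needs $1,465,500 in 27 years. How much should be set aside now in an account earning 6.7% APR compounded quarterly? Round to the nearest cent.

$243,699.29

Periodic rate i = 0.067/4 = 0.01675; n = 27 × 4 = 108 periods.
PV = 1,465,500 / (1 + 0.01675)^108 = 1,465,500 / 6.013559 = 243,699.2915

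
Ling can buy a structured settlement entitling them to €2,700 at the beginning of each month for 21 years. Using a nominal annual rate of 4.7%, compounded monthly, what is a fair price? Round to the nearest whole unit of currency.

€433,637

Periodic rate i = 0.047/12 = 0.00391667; n = 21 × 12 = 252 periods.
PV = PMT · [1 − (1+i)^(−n)] / i × (1+i) = 2700 · 160.606431 = 433,637.3629
(annuity-due: payments at period start, so ×(1+i).)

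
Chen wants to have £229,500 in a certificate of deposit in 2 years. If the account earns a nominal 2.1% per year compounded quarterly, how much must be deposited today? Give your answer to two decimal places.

£220,084.79

Periodic rate i = 0.021/4 = 0.00525; n = 2 × 4 = 8 periods.
PV = FV·(1+i)^(−n) = 229,500 × 0.958975 = 220,084.7931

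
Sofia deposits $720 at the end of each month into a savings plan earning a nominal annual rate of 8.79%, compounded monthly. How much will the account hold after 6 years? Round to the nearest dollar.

$67,947

Periodic rate i = 0.0879/12 = 0.007325; n = 6 × 12 = 72 periods.
FV = 720 × [(1+0.007325)^72 − 1] / 0.007325 = 720 × 94.370881 = 67,947.0346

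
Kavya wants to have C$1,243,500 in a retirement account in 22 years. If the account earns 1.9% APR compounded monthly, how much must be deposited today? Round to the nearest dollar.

With 12 periods per year: i = 0.00158333, n = 264.
Discount factor = (1+0.00158333)^(−264) = 0.658580; PV = 1,243,500 × 0.658580 = 818,944.1028

C$818,944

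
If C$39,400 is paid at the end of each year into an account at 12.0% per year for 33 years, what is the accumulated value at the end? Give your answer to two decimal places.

C$13,491,720.15

FV = 39400 × [(1+0.12)^33 − 1] / 0.12 = 39400 × 342.429446 = 13,491,720.1545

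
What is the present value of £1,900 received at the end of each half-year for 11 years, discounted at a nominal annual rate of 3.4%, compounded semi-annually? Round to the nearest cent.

With 2 periods per year: i = 0.017, n = 22.
Annuity factor a(22|0.017) = 18.226887; PV = 1900 × 18.226887 = 34,631.0856

£34,631.09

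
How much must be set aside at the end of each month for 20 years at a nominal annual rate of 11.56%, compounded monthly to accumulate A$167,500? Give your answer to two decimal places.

A$179.62

With 12 periods per year: i = 0.00963333, n = 240.
PMT = 167500 / ( [(1+0.00963333)^240 − 1] / 0.00963333 ) = 167500 / 932.544436 = 179.6161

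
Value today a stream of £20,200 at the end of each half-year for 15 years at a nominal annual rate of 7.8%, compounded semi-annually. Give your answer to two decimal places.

i = 0.078/2 = 0.039 per half-year; n = 15·2 = 30.
PV = 20200 × [1 − (1+0.039)^(−30)] / 0.039 = 20200 × 17.503939 = 353,579.5580

£353,579.56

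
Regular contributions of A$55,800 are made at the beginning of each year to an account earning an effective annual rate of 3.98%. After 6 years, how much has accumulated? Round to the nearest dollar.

FV = 55800 × [(1+0.0398)^6 − 1] / 0.0398 × (1+i) = 55800 × 6.893501 = 384,657.3761
(Beginning-of-period payments → annuity-due factor ×(1+i).)

A$384,657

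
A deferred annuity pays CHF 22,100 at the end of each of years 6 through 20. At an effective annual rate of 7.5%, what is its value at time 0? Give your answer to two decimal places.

CHF 135,884.20

PV at t=5 (ordinary 15-year annuity): 22100 × a(15|0.075) = 22100 × 8.827120 = 195,079.3464
Discount back 5 years: 195,079.3464 × (1+0.075)^(−5) = 195,079.3464 × 0.696559 = 135,884.2027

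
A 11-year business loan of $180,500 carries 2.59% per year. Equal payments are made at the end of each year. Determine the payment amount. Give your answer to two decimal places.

$19,067.59

PMT = 180500 / ( [1 − (1+0.0259)^(−11)] / 0.0259 ) = 180500 / 9.466324 = 19,067.5919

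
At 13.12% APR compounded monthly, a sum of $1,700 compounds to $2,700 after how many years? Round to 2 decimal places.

3.55 years

Periodic rate i = 0.1312/12 = 0.0109333.
(1+i)^n = 2700/1700 = 1.58824, so n = ln 1.58824 / ln 1.01093 = 42.5440 months
= 42.5440/12 years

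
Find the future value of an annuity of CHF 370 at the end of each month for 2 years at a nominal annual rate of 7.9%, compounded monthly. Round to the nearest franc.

With 12 periods per year: i = 0.00658333, n = 24.
Accumulation factor s(24|0.00658333) = 25.907834; FV = 370 × 25.907834 = 9,585.8986

CHF 9,586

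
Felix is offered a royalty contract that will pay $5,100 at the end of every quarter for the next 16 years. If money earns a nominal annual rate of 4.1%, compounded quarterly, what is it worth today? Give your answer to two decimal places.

$238,501.59

i = 0.041/4 = 0.01025 per quarter; n = 16·4 = 64.
PV = PMT · [1 − (1+i)^(−n)] / i = 5100 · 46.765018 = 238,501.5923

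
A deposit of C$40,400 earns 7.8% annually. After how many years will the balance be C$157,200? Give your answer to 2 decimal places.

(1+i)^n = 157200/40400 = 3.89109, so n = ln 3.89109 / ln 1.078 = 18.0899 years

18.09 years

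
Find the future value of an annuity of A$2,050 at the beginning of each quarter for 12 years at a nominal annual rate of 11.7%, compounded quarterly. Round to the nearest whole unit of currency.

A$215,704

i = 0.117/4 = 0.02925 per quarter; n = 12·4 = 48.
FV = PMT · [(1+i)^n − 1] / i × (1+i) = 2050 · 105.221642 = 215,704.3658
(Beginning-of-period payments → annuity-due factor ×(1+i).)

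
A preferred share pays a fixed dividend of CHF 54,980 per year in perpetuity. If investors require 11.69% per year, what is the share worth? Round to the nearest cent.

CHF 470,316.51

PV = PMT / i = 54980 / 0.1169 = 470,316.5098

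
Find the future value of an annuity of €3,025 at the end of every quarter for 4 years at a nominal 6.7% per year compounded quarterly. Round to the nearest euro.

With 4 periods per year: i = 0.01675, n = 16.
FV = 3025 × [(1+0.01675)^16 − 1] / 0.01675 = 3025 × 18.176023 = 54,982.4683

€54,982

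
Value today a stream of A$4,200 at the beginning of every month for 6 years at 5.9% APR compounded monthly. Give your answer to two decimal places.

A$255,398.79

i = 0.059/12 = 0.00491667 per month; n = 6·12 = 72.
PV = 4200 × [1 − (1+0.00491667)^(−72)] / 0.00491667 × (1+i) = 4200 × 60.809236 = 255,398.7909
Payments are at the start of each period, so multiply by (1+i).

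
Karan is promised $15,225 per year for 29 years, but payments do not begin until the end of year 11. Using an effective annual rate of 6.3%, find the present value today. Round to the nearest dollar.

PV at t=10 (ordinary 29-year annuity): 15225 × a(29|0.063) = 15225 × 13.174066 = 200,575.1586
Discount back 10 years: 200,575.1586 × (1+0.063)^(−10) = 200,575.1586 × 0.542834 = 108,879.0941

$108,879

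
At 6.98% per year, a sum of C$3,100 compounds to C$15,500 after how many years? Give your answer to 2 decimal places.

(1+i)^n = 15500/3100 = 5.00000, so n = ln 5.00000 / ln 1.0698 = 23.8535 years

23.85 years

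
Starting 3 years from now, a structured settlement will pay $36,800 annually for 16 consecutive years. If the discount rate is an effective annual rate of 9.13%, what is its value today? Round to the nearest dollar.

$254,812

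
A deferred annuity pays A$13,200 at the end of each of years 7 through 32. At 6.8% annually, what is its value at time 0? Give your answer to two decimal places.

Value one period before first payment (t=6): 13200 × [1 − (1+0.068)^(−26)] / 0.068 = 13200 × 12.047371 = 159,025.2974
PV₀ = 159,025.2974 / (1+0.068)^6 = 159,025.2974 / 1.483978 = 107,161.4793

A$107,161.48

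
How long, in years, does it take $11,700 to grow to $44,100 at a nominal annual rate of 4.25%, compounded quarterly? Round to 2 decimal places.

Periodic rate i = 0.0425/4 = 0.010625.
(1+i)^n = 44100/11700 = 3.76923, so n = ln 3.76923 / ln 1.01063 = 125.5442 quarters
= 125.5442/4 years

31.39 years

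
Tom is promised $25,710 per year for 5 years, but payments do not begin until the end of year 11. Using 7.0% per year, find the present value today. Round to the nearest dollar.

PV at t=10 (ordinary 5-year annuity): 25710 × a(5|0.07) = 25710 × 4.100197 = 105,416.0761
Discount back 10 years: 105,416.0761 × (1+0.07)^(−10) = 105,416.0761 × 0.508349 = 53,588.1877

$53,588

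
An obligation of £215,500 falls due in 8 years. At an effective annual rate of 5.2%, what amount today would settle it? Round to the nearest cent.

PV = FV·(1+i)^(−n) = 215,500 × 0.666613 = 143,655.2016

£143,655.20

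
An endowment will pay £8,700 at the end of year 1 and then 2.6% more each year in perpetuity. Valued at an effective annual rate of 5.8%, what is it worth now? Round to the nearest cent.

PV = PMT / (i − g) = 8700 / (0.058 − 0.026) = 8700 / 0.032000 = 271,875.0000

£271,875.00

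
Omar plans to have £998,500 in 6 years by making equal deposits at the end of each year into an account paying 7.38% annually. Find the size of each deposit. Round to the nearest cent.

£138,255.45

FV-annuity factor = 7.222138; PMT = 998500 / 7.222138 = 138,255.4550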